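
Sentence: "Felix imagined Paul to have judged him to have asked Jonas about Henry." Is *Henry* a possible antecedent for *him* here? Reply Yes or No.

*him* is a pronoun; Principle B requires it to be free in its binding domain — the clause headed by 'judged'.
— Henry: second object of the clause headed by 'asked'; is c-commanded by the pronoun; coreference would bind this R-expression — blocked (Principle C).

No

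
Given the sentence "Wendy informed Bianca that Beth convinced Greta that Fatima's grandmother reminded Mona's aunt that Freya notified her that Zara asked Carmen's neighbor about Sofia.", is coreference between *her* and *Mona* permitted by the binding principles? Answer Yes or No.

Yes

*her* is a pronoun; Principle B requires it to be free in its binding domain — the clause headed by 'notified'.
— Mona: possessor inside the object DP of the clause headed by 'reminded'; does not c-command the pronoun — Principle B does not apply; allowed.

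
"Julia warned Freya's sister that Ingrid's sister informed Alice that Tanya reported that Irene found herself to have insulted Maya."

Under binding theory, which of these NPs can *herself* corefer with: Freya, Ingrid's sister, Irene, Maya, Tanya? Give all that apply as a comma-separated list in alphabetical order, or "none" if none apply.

Irene

*herself* is a reflexive; Principle A requires it to be bound within its binding domain — the clause headed by 'found'.
— Freya: possessor inside the object DP of the matrix clause; does not c-command the reflexive — cannot bind it (Principle A).
— Ingrid's sister: subject of the clause headed by 'informed'; c-commands the reflexive but lies outside its binding domain — cannot bind it (Principle A).
— Irene: subject of the clause headed by 'found'; c-commands the reflexive within its binding domain — allowed (Principle A).
— Maya: object of the clause headed by 'insulted'; does not c-command the reflexive — cannot bind it (Principle A).
— Tanya: subject of the clause headed by 'reported'; c-commands the reflexive but lies outside its binding domain — cannot bind it (Principle A).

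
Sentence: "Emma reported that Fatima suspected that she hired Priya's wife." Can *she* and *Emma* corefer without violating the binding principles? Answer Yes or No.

*Emma* is an R-expression; Principle C requires it to be free (not bound by any c-commanding expression).
— she: subject of the clause headed by 'hired'; the pronoun does not c-command the R-expression — coreference allowed.

Yes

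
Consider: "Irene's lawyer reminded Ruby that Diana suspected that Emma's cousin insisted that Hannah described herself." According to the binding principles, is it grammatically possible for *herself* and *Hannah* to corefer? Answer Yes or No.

Yes

*herself* is a reflexive; Principle A requires it to be bound within its binding domain — the clause headed by 'described'.
— Hannah: subject of the clause headed by 'described'; c-commands the reflexive within its binding domain — allowed (Principle A).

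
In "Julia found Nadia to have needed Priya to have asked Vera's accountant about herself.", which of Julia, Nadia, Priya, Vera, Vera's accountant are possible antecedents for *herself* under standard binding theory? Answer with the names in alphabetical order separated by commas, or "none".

Priya, Vera's accountant

*herself* is a reflexive; Principle A requires it to be bound within its binding domain — the clause headed by 'asked'.
— Julia: subject of the matrix clause; c-commands the reflexive but lies outside its binding domain — cannot bind it (Principle A).
— Nadia: subject of the clause headed by 'needed'; c-commands the reflexive but lies outside its binding domain — cannot bind it (Principle A).
— Priya: subject of the clause headed by 'asked'; c-commands the reflexive within its binding domain — allowed (Principle A).
— Vera: possessor inside the object DP of the clause headed by 'asked'; does not c-command the reflexive — cannot bind it (Principle A).
— Vera's accountant: object of the clause headed by 'asked'; c-commands the reflexive within its binding domain — allowed (Principle A).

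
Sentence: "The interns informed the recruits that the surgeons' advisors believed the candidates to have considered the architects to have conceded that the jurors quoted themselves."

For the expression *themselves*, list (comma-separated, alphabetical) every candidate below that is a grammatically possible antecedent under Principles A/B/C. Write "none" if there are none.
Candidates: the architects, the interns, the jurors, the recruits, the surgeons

*themselves* is a reflexive; Principle A requires it to be bound within its binding domain — the clause headed by 'quoted'.
— the architects: subject of the clause headed by 'conceded'; c-commands the reflexive but lies outside its binding domain — cannot bind it (Principle A).
— the interns: subject of the matrix clause; c-commands the reflexive but lies outside its binding domain — cannot bind it (Principle A).
— the jurors: subject of the clause headed by 'quoted'; c-commands the reflexive within its binding domain — allowed (Principle A).
— the recruits: object of the matrix clause; c-commands the reflexive but lies outside its binding domain — cannot bind it (Principle A).
— the surgeons: possessor inside the subject DP of the clause headed by 'believed'; does not c-command the reflexive — cannot bind it (Principle A).

the jurors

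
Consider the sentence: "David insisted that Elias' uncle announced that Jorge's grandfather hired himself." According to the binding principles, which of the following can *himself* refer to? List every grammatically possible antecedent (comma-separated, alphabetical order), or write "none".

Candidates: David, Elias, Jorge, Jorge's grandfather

*himself* is a reflexive; Principle A requires it to be bound within its binding domain — the clause headed by 'hired'.
— David: subject of the matrix clause; c-commands the reflexive but lies outside its binding domain — cannot bind it (Principle A).
— Elias: possessor inside the subject DP of the clause headed by 'announced'; does not c-command the reflexive — cannot bind it (Principle A).
— Jorge: possessor inside the subject DP of the clause headed by 'hired'; does not c-command the reflexive — cannot bind it (Principle A).
— Jorge's grandfather: subject of the clause headed by 'hired'; c-commands the reflexive within its binding domain — allowed (Principle A).

Jorge's grandfather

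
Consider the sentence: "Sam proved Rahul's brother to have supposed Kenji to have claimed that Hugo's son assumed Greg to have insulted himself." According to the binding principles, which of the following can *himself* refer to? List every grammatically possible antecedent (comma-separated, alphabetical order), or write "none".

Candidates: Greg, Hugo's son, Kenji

*himself* is a reflexive; Principle A requires it to be bound within its binding domain — the clause headed by 'insulted'.
— Greg: subject of the clause headed by 'insulted'; c-commands the reflexive within its binding domain — allowed (Principle A).
— Hugo's son: subject of the clause headed by 'assumed'; c-commands the reflexive but lies outside its binding domain — cannot bind it (Principle A).
— Kenji: subject of the clause headed by 'claimed'; c-commands the reflexive but lies outside its binding domain — cannot bind it (Principle A).

Greg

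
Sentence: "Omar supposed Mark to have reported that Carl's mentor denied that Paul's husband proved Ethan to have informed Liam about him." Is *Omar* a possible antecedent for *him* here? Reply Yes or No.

Yes

*him* is a pronoun; Principle B requires it to be free in its binding domain — the clause headed by 'informed'.
— Omar: subject of the matrix clause; c-commands the pronoun but lies outside its binding domain — allowed.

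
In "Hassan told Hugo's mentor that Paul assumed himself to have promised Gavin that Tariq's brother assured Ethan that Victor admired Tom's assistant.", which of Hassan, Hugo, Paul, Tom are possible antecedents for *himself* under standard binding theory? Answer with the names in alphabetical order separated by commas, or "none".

Paul

*himself* is a reflexive; Principle A requires it to be bound within its binding domain — the clause headed by 'assumed'.
— Hassan: subject of the matrix clause; c-commands the reflexive but lies outside its binding domain — cannot bind it (Principle A).
— Hugo: possessor inside the object DP of the matrix clause; does not c-command the reflexive — cannot bind it (Principle A).
— Paul: subject of the clause headed by 'assumed'; c-commands the reflexive within its binding domain — allowed (Principle A).
— Tom: possessor inside the object DP of the clause headed by 'admired'; does not c-command the reflexive — cannot bind it (Principle A).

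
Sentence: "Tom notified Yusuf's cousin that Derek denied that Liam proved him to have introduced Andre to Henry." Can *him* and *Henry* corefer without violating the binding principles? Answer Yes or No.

*Henry* is an R-expression; Principle C requires it to be free (not bound by any c-commanding expression).
— him: subject of the clause headed by 'introduced'; the pronoun c-commands the R-expression — coreference blocked (Principle C).

No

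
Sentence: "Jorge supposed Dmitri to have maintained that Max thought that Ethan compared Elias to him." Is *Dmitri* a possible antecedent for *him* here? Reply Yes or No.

*him* is a pronoun; Principle B requires it to be free in its binding domain — the clause headed by 'compared'.
— Dmitri: subject of the clause headed by 'maintained'; c-commands the pronoun but lies outside its binding domain — allowed.

Yes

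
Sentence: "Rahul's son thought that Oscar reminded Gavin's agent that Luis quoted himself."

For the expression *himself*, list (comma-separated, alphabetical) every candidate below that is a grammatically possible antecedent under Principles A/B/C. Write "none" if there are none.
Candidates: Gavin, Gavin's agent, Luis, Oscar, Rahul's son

Luis

*himself* is a reflexive; Principle A requires it to be bound within its binding domain — the clause headed by 'quoted'.
— Gavin: possessor inside the object DP of the clause headed by 'reminded'; does not c-command the reflexive — cannot bind it (Principle A).
— Gavin's agent: object of the clause headed by 'reminded'; c-commands the reflexive but lies outside its binding domain — cannot bind it (Principle A).
— Luis: subject of the clause headed by 'quoted'; c-commands the reflexive within its binding domain — allowed (Principle A).
— Oscar: subject of the clause headed by 'reminded'; c-commands the reflexive but lies outside its binding domain — cannot bind it (Principle A).
— Rahul's son: subject of the matrix clause; c-commands the reflexive but lies outside its binding domain — cannot bind it (Principle A).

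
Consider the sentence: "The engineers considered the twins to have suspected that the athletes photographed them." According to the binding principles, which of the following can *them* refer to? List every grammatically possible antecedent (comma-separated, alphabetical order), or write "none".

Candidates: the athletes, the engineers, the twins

*them* is a pronoun; Principle B requires it to be free in its binding domain — the clause headed by 'photographed'.
— the athletes: subject of the clause headed by 'photographed'; c-commands the pronoun within its binding domain — blocked (Principle B).
— the engineers: subject of the matrix clause; c-commands the pronoun but lies outside its binding domain — allowed.
— the twins: subject of the clause headed by 'suspected'; c-commands the pronoun but lies outside its binding domain — allowed.

the engineers, the twins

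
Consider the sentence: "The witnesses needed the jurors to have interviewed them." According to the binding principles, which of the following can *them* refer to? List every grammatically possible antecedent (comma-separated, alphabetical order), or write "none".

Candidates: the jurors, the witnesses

the witnesses

*them* is a pronoun; Principle B requires it to be free in its binding domain — the clause headed by 'interviewed'.
— the jurors: subject of the clause headed by 'interviewed'; c-commands the pronoun within its binding domain — blocked (Principle B).
— the witnesses: subject of the matrix clause; c-commands the pronoun but lies outside its binding domain — allowed.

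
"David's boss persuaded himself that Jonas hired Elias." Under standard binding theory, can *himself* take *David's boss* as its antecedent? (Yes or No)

*himself* is a reflexive; Principle A requires it to be bound within its binding domain — the matrix clause.
— David's boss: subject of the matrix clause; c-commands the reflexive within its binding domain — allowed (Principle A).

Yes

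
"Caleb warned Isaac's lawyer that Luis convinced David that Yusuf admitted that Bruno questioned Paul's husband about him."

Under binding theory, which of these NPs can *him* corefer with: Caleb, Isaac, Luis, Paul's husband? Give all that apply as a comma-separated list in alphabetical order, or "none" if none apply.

*him* is a pronoun; Principle B requires it to be free in its binding domain — the clause headed by 'questioned'.
— Caleb: subject of the matrix clause; c-commands the pronoun but lies outside its binding domain — allowed.
— Isaac: possessor inside the object DP of the matrix clause; does not c-command the pronoun — Principle B does not apply; allowed.
— Luis: subject of the clause headed by 'convinced'; c-commands the pronoun but lies outside its binding domain — allowed.
— Paul's husband: object of the clause headed by 'questioned'; c-commands the pronoun within its binding domain — blocked (Principle B).

Caleb, Isaac, Luis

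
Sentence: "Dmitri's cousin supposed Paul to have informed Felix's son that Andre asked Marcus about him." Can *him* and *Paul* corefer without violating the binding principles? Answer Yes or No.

Yes

*Paul* is an R-expression; Principle C requires it to be free (not bound by any c-commanding expression).
— him: second object of the clause headed by 'asked'; the pronoun does not c-command the R-expression — coreference allowed.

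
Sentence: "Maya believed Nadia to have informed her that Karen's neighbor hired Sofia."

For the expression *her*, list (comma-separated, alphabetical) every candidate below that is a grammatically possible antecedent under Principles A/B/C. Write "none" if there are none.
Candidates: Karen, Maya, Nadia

Maya

*her* is a pronoun; Principle B requires it to be free in its binding domain — the clause headed by 'informed'.
— Karen: possessor inside the subject DP of the clause headed by 'hired'; is c-commanded by the pronoun; coreference would bind this R-expression — blocked (Principle C).
— Maya: subject of the matrix clause; c-commands the pronoun but lies outside its binding domain — allowed.
— Nadia: subject of the clause headed by 'informed'; c-commands the pronoun within its binding domain — blocked (Principle B).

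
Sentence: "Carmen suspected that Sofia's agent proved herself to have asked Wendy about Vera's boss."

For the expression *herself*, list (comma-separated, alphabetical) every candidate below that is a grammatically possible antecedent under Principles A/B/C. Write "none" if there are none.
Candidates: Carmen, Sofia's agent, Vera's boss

Sofia's agent

*herself* is a reflexive; Principle A requires it to be bound within its binding domain — the clause headed by 'proved'.
— Carmen: subject of the matrix clause; c-commands the reflexive but lies outside its binding domain — cannot bind it (Principle A).
— Sofia's agent: subject of the clause headed by 'proved'; c-commands the reflexive within its binding domain — allowed (Principle A).
— Vera's boss: second object of the clause headed by 'asked'; does not c-command the reflexive — cannot bind it (Principle A).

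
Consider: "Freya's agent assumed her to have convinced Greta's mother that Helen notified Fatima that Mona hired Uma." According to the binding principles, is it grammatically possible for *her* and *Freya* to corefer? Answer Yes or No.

*her* is a pronoun; Principle B requires it to be free in its binding domain — the matrix clause.
— Freya: possessor inside the subject DP of the matrix clause; does not c-command the pronoun — Principle B does not apply; allowed.

Yes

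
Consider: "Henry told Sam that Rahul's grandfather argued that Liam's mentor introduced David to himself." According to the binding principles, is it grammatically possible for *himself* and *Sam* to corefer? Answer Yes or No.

No

*himself* is a reflexive; Principle A requires it to be bound within its binding domain — the clause headed by 'introduced'.
— Sam: object of the matrix clause; c-commands the reflexive but lies outside its binding domain — cannot bind it (Principle A).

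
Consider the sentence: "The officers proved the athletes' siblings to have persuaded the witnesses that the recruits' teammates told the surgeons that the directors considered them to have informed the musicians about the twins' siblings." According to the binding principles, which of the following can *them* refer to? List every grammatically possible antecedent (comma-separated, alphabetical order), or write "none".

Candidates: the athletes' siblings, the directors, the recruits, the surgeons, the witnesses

*them* is a pronoun; Principle B requires it to be free in its binding domain — the clause headed by 'considered'.
— the athletes' siblings: subject of the clause headed by 'persuaded'; c-commands the pronoun but lies outside its binding domain — allowed.
— the directors: subject of the clause headed by 'considered'; c-commands the pronoun within its binding domain — blocked (Principle B).
— the recruits: possessor inside the subject DP of the clause headed by 'told'; does not c-command the pronoun — Principle B does not apply; allowed.
— the surgeons: object of the clause headed by 'told'; c-commands the pronoun but lies outside its binding domain — allowed.
— the witnesses: object of the clause headed by 'persuaded'; c-commands the pronoun but lies outside its binding domain — allowed.

the athletes' siblings, the recruits, the surgeons, the witnesses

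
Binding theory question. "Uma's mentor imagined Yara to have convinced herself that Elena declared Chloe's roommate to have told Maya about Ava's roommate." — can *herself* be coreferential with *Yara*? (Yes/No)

Yes

*herself* is a reflexive; Principle A requires it to be bound within its binding domain — the clause headed by 'convinced'.
— Yara: subject of the clause headed by 'convinced'; c-commands the reflexive within its binding domain — allowed (Principle A).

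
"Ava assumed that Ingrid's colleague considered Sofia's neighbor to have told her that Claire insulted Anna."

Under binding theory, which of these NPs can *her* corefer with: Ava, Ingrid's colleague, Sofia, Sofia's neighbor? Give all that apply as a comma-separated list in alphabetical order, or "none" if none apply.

*her* is a pronoun; Principle B requires it to be free in its binding domain — the clause headed by 'told'.
— Ava: subject of the matrix clause; c-commands the pronoun but lies outside its binding domain — allowed.
— Ingrid's colleague: subject of the clause headed by 'considered'; c-commands the pronoun but lies outside its binding domain — allowed.
— Sofia: possessor inside the subject DP of the clause headed by 'told'; does not c-command the pronoun — Principle B does not apply; allowed.
— Sofia's neighbor: subject of the clause headed by 'told'; c-commands the pronoun within its binding domain — blocked (Principle B).

Ava, Ingrid's colleague, Sofia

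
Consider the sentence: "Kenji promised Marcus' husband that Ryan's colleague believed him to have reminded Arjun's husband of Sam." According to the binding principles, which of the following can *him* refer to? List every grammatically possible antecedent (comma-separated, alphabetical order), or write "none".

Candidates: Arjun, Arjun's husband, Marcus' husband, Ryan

*him* is a pronoun; Principle B requires it to be free in its binding domain — the clause headed by 'believed'.
— Arjun: possessor inside the object DP of the clause headed by 'reminded'; is c-commanded by the pronoun; coreference would bind this R-expression — blocked (Principle C).
— Arjun's husband: object of the clause headed by 'reminded'; is c-commanded by the pronoun; coreference would bind this R-expression — blocked (Principle C).
— Marcus' husband: object of the matrix clause; c-commands the pronoun but lies outside its binding domain — allowed.
— Ryan: possessor inside the subject DP of the clause headed by 'believed'; does not c-command the pronoun — Principle B does not apply; allowed.

Marcus' husband, Ryan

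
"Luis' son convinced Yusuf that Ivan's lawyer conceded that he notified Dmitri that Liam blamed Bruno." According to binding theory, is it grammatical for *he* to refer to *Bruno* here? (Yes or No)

*Bruno* is an R-expression; Principle C requires it to be free (not bound by any c-commanding expression).
— he: subject of the clause headed by 'notified'; the pronoun c-commands the R-expression — coreference blocked (Principle C).

No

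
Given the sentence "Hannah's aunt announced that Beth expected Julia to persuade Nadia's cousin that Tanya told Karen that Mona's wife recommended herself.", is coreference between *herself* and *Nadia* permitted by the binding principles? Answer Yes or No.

*herself* is a reflexive; Principle A requires it to be bound within its binding domain — the clause headed by 'recommended'.
— Nadia: possessor inside the object DP of the clause headed by 'persuade'; does not c-command the reflexive — cannot bind it (Principle A).

No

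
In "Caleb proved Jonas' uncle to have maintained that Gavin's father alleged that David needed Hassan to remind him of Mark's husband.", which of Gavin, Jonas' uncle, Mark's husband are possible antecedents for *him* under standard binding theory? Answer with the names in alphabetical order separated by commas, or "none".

*him* is a pronoun; Principle B requires it to be free in its binding domain — the clause headed by 'remind'.
— Gavin: possessor inside the subject DP of the clause headed by 'alleged'; does not c-command the pronoun — Principle B does not apply; allowed.
— Jonas' uncle: subject of the clause headed by 'maintained'; c-commands the pronoun but lies outside its binding domain — allowed.
— Mark's husband: second object of the clause headed by 'remind'; is c-commanded by the pronoun; coreference would bind this R-expression — blocked (Principle C).

Gavin, Jonas' uncle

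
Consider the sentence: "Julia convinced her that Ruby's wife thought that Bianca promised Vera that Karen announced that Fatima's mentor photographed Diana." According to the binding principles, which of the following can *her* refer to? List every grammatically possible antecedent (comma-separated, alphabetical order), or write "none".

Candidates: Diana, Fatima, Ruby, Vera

none

*her* is a pronoun; Principle B requires it to be free in its binding domain — the matrix clause.
— Diana: object of the clause headed by 'photographed'; is c-commanded by the pronoun; coreference would bind this R-expression — blocked (Principle C).
— Fatima: possessor inside the subject DP of the clause headed by 'photographed'; is c-commanded by the pronoun; coreference would bind this R-expression — blocked (Principle C).
— Ruby: possessor inside the subject DP of the clause headed by 'thought'; is c-commanded by the pronoun; coreference would bind this R-expression — blocked (Principle C).
— Vera: object of the clause headed by 'promised'; is c-commanded by the pronoun; coreference would bind this R-expression — blocked (Principle C).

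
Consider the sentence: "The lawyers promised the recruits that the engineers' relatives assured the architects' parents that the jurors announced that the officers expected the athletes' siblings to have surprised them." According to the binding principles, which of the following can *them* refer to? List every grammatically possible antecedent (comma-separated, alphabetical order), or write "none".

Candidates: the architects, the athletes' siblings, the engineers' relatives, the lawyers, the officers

the architects, the engineers' relatives, the lawyers, the officers

*them* is a pronoun; Principle B requires it to be free in its binding domain — the clause headed by 'surprised'.
— the architects: possessor inside the object DP of the clause headed by 'assured'; does not c-command the pronoun — Principle B does not apply; allowed.
— the athletes' siblings: subject of the clause headed by 'surprised'; c-commands the pronoun within its binding domain — blocked (Principle B).
— the engineers' relatives: subject of the clause headed by 'assured'; c-commands the pronoun but lies outside its binding domain — allowed.
— the lawyers: subject of the matrix clause; c-commands the pronoun but lies outside its binding domain — allowed.
— the officers: subject of the clause headed by 'expected'; c-commands the pronoun but lies outside its binding domain — allowed.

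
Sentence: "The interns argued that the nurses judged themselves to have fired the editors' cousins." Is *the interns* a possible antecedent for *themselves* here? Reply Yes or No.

No

*themselves* is a reflexive; Principle A requires it to be bound within its binding domain — the clause headed by 'judged'.
— the interns: subject of the matrix clause; c-commands the reflexive but lies outside its binding domain — cannot bind it (Principle A).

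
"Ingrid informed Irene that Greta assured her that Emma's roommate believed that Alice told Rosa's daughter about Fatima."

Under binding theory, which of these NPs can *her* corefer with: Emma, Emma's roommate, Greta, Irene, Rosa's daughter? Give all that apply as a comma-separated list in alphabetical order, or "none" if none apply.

Irene

*her* is a pronoun; Principle B requires it to be free in its binding domain — the clause headed by 'assured'.
— Emma: possessor inside the subject DP of the clause headed by 'believed'; is c-commanded by the pronoun; coreference would bind this R-expression — blocked (Principle C).
— Emma's roommate: subject of the clause headed by 'believed'; is c-commanded by the pronoun; coreference would bind this R-expression — blocked (Principle C).
— Greta: subject of the clause headed by 'assured'; c-commands the pronoun within its binding domain — blocked (Principle B).
— Irene: object of the matrix clause; c-commands the pronoun but lies outside its binding domain — allowed.
— Rosa's daughter: object of the clause headed by 'told'; is c-commanded by the pronoun; coreference would bind this R-expression — blocked (Principle C).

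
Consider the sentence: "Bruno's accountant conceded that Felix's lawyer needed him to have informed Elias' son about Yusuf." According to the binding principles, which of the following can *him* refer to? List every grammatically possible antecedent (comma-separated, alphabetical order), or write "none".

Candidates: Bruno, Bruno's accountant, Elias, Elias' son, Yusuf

*him* is a pronoun; Principle B requires it to be free in its binding domain — the clause headed by 'needed'.
— Bruno: possessor inside the subject DP of the matrix clause; does not c-command the pronoun — Principle B does not apply; allowed.
— Bruno's accountant: subject of the matrix clause; c-commands the pronoun but lies outside its binding domain — allowed.
— Elias: possessor inside the object DP of the clause headed by 'informed'; is c-commanded by the pronoun; coreference would bind this R-expression — blocked (Principle C).
— Elias' son: object of the clause headed by 'informed'; is c-commanded by the pronoun; coreference would bind this R-expression — blocked (Principle C).
— Yusuf: second object of the clause headed by 'informed'; is c-commanded by the pronoun; coreference would bind this R-expression — blocked (Principle C).

Bruno, Bruno's accountant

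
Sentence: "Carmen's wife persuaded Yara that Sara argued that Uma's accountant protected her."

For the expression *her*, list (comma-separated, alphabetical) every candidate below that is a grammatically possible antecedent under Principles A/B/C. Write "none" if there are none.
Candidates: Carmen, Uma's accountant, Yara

*her* is a pronoun; Principle B requires it to be free in its binding domain — the clause headed by 'protected'.
— Carmen: possessor inside the subject DP of the matrix clause; does not c-command the pronoun — Principle B does not apply; allowed.
— Uma's accountant: subject of the clause headed by 'protected'; c-commands the pronoun within its binding domain — blocked (Principle B).
— Yara: object of the matrix clause; c-commands the pronoun but lies outside its binding domain — allowed.

Carmen, Yara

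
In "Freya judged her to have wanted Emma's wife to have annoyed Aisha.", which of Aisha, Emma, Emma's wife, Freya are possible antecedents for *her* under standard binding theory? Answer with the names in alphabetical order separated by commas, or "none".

*her* is a pronoun; Principle B requires it to be free in its binding domain — the matrix clause.
— Aisha: object of the clause headed by 'annoyed'; is c-commanded by the pronoun; coreference would bind this R-expression — blocked (Principle C).
— Emma: possessor inside the subject DP of the clause headed by 'annoyed'; is c-commanded by the pronoun; coreference would bind this R-expression — blocked (Principle C).
— Emma's wife: subject of the clause headed by 'annoyed'; is c-commanded by the pronoun; coreference would bind this R-expression — blocked (Principle C).
— Freya: subject of the matrix clause; c-commands the pronoun within its binding domain — blocked (Principle B).

none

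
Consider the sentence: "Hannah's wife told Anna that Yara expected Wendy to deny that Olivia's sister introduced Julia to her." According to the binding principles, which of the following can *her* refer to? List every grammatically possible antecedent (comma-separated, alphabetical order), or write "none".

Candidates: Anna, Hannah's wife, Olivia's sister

*her* is a pronoun; Principle B requires it to be free in its binding domain — the clause headed by 'introduced'.
— Anna: object of the matrix clause; c-commands the pronoun but lies outside its binding domain — allowed.
— Hannah's wife: subject of the matrix clause; c-commands the pronoun but lies outside its binding domain — allowed.
— Olivia's sister: subject of the clause headed by 'introduced'; c-commands the pronoun within its binding domain — blocked (Principle B).

Anna, Hannah's wife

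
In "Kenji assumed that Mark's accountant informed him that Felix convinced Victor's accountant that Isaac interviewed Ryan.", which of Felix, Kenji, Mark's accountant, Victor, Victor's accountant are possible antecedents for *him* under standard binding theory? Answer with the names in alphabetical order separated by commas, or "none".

Kenji

*him* is a pronoun; Principle B requires it to be free in its binding domain — the clause headed by 'informed'.
— Felix: subject of the clause headed by 'convinced'; is c-commanded by the pronoun; coreference would bind this R-expression — blocked (Principle C).
— Kenji: subject of the matrix clause; c-commands the pronoun but lies outside its binding domain — allowed.
— Mark's accountant: subject of the clause headed by 'informed'; c-commands the pronoun within its binding domain — blocked (Principle B).
— Victor: possessor inside the object DP of the clause headed by 'convinced'; is c-commanded by the pronoun; coreference would bind this R-expression — blocked (Principle C).
— Victor's accountant: object of the clause headed by 'convinced'; is c-commanded by the pronoun; coreference would bind this R-expression — blocked (Principle C).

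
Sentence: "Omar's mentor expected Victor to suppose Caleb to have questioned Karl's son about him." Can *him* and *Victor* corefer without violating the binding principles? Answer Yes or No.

Yes

*Victor* is an R-expression; Principle C requires it to be free (not bound by any c-commanding expression).
— him: second object of the clause headed by 'questioned'; the pronoun does not c-command the R-expression — coreference allowed.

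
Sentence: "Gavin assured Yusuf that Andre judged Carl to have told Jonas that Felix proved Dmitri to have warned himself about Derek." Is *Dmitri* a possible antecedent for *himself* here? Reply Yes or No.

Yes

*himself* is a reflexive; Principle A requires it to be bound within its binding domain — the clause headed by 'warned'.
— Dmitri: subject of the clause headed by 'warned'; c-commands the reflexive within its binding domain — allowed (Principle A).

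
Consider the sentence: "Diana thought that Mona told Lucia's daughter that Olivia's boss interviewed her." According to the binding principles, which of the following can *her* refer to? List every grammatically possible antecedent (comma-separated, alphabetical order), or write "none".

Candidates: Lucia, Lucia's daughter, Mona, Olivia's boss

*her* is a pronoun; Principle B requires it to be free in its binding domain — the clause headed by 'interviewed'.
— Lucia: possessor inside the object DP of the clause headed by 'told'; does not c-command the pronoun — Principle B does not apply; allowed.
— Lucia's daughter: object of the clause headed by 'told'; c-commands the pronoun but lies outside its binding domain — allowed.
— Mona: subject of the clause headed by 'told'; c-commands the pronoun but lies outside its binding domain — allowed.
— Olivia's boss: subject of the clause headed by 'interviewed'; c-commands the pronoun within its binding domain — blocked (Principle B).

Lucia, Lucia's daughter, Mona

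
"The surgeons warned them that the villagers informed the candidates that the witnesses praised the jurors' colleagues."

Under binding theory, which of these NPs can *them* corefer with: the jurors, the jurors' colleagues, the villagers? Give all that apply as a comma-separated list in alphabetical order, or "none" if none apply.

*them* is a pronoun; Principle B requires it to be free in its binding domain — the matrix clause.
— the jurors: possessor inside the object DP of the clause headed by 'praised'; is c-commanded by the pronoun; coreference would bind this R-expression — blocked (Principle C).
— the jurors' colleagues: object of the clause headed by 'praised'; is c-commanded by the pronoun; coreference would bind this R-expression — blocked (Principle C).
— the villagers: subject of the clause headed by 'informed'; is c-commanded by the pronoun; coreference would bind this R-expression — blocked (Principle C).

none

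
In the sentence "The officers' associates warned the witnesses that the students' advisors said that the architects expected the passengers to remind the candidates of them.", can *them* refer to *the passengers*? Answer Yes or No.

*them* is a pronoun; Principle B requires it to be free in its binding domain — the clause headed by 'remind'.
— the passengers: subject of the clause headed by 'remind'; c-commands the pronoun within its binding domain — blocked (Principle B).

No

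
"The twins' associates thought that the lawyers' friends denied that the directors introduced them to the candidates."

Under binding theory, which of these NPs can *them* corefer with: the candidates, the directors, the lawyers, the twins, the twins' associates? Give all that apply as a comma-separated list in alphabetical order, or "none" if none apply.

the lawyers, the twins, the twins' associates

*them* is a pronoun; Principle B requires it to be free in its binding domain — the clause headed by 'introduced'.
— the candidates: second object of the clause headed by 'introduced'; is c-commanded by the pronoun; coreference would bind this R-expression — blocked (Principle C).
— the directors: subject of the clause headed by 'introduced'; c-commands the pronoun within its binding domain — blocked (Principle B).
— the lawyers: possessor inside the subject DP of the clause headed by 'denied'; does not c-command the pronoun — Principle B does not apply; allowed.
— the twins: possessor inside the subject DP of the matrix clause; does not c-command the pronoun — Principle B does not apply; allowed.
— the twins' associates: subject of the matrix clause; c-commands the pronoun but lies outside its binding domain — allowed.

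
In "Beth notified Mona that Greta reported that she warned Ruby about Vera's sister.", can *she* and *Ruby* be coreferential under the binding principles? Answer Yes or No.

No

*Ruby* is an R-expression; Principle C requires it to be free (not bound by any c-commanding expression).
— she: subject of the clause headed by 'warned'; the pronoun c-commands the R-expression — coreference blocked (Principle C).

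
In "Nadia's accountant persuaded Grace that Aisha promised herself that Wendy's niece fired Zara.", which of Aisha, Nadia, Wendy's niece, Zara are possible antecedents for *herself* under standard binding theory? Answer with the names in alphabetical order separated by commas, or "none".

*herself* is a reflexive; Principle A requires it to be bound within its binding domain — the clause headed by 'promised'.
— Aisha: subject of the clause headed by 'promised'; c-commands the reflexive within its binding domain — allowed (Principle A).
— Nadia: possessor inside the subject DP of the matrix clause; does not c-command the reflexive — cannot bind it (Principle A).
— Wendy's niece: subject of the clause headed by 'fired'; does not c-command the reflexive — cannot bind it (Principle A).
— Zara: object of the clause headed by 'fired'; does not c-command the reflexive — cannot bind it (Principle A).

Aisha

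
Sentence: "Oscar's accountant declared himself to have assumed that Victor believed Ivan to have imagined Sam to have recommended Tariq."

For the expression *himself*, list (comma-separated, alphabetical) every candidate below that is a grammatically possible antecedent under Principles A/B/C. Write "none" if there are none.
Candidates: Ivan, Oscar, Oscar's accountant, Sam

Oscar's accountant

*himself* is a reflexive; Principle A requires it to be bound within its binding domain — the matrix clause.
— Ivan: subject of the clause headed by 'imagined'; does not c-command the reflexive — cannot bind it (Principle A).
— Oscar: possessor inside the subject DP of the matrix clause; does not c-command the reflexive — cannot bind it (Principle A).
— Oscar's accountant: subject of the matrix clause; c-commands the reflexive within its binding domain — allowed (Principle A).
— Sam: subject of the clause headed by 'recommended'; does not c-command the reflexive — cannot bind it (Principle A).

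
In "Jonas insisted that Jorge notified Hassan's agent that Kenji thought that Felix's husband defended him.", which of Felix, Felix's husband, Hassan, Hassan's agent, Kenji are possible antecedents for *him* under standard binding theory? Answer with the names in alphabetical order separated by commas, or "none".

Felix, Hassan, Hassan's agent, Kenji

*him* is a pronoun; Principle B requires it to be free in its binding domain — the clause headed by 'defended'.
— Felix: possessor inside the subject DP of the clause headed by 'defended'; does not c-command the pronoun — Principle B does not apply; allowed.
— Felix's husband: subject of the clause headed by 'defended'; c-commands the pronoun within its binding domain — blocked (Principle B).
— Hassan: possessor inside the object DP of the clause headed by 'notified'; does not c-command the pronoun — Principle B does not apply; allowed.
— Hassan's agent: object of the clause headed by 'notified'; c-commands the pronoun but lies outside its binding domain — allowed.
— Kenji: subject of the clause headed by 'thought'; c-commands the pronoun but lies outside its binding domain — allowed.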